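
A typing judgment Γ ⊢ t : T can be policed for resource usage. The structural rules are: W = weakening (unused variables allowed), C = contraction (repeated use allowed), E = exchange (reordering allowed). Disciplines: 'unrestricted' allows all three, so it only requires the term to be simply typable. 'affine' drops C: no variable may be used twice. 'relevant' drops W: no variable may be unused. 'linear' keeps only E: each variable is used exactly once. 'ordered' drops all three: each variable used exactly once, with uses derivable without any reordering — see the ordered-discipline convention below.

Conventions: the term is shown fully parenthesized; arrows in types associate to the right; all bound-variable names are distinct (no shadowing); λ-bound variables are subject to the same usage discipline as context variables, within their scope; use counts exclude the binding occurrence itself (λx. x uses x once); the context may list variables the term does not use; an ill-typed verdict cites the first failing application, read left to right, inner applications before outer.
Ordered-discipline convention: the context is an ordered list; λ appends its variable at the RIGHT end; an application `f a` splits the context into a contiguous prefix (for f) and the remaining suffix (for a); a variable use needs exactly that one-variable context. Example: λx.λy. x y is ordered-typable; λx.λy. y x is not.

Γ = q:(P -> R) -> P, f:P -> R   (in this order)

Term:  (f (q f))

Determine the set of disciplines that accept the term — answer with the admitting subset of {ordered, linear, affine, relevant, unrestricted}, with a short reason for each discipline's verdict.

admitted by: relevant, unrestricted
use counts: q=1; f=2
left-to-right use order: f, q, f
typing: well-typed at R
ordered: ✗ — uses contraction: f ×2
linear: ✗ — uses contraction: f ×2
affine: ✗ — uses contraction: f ×2
relevant: ✓ — q, f: all used, weakening unneeded
unrestricted: ✓ — type-checks (R) and nothing is barred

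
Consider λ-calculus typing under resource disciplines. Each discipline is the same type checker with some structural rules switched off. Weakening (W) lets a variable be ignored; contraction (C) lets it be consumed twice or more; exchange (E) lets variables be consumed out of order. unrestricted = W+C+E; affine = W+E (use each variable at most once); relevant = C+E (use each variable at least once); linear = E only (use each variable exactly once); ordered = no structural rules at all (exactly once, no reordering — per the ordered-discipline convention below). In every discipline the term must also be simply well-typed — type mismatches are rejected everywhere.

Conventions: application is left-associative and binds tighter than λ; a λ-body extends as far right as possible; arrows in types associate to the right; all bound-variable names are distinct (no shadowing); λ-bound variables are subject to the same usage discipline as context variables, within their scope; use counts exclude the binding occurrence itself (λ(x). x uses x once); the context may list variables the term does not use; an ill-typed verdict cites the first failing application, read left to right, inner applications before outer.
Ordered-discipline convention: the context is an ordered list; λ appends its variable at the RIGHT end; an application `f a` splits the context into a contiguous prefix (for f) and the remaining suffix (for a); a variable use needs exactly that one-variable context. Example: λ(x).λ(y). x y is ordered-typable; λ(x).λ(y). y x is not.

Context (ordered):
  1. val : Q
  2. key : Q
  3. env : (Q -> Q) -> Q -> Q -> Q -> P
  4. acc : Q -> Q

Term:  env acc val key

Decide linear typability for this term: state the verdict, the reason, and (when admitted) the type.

yes — val, key, env, acc: one use apiece; term : Q -> P
variable uses: val ×1; key ×1; env ×1; acc ×1
uses in reading order: env, acc, val, key
typing: the term checks, with type Q -> P
per-discipline verdicts: ordered ✗ | linear ✓ | affine ✓ | relevant ✓ | unrestricted ✓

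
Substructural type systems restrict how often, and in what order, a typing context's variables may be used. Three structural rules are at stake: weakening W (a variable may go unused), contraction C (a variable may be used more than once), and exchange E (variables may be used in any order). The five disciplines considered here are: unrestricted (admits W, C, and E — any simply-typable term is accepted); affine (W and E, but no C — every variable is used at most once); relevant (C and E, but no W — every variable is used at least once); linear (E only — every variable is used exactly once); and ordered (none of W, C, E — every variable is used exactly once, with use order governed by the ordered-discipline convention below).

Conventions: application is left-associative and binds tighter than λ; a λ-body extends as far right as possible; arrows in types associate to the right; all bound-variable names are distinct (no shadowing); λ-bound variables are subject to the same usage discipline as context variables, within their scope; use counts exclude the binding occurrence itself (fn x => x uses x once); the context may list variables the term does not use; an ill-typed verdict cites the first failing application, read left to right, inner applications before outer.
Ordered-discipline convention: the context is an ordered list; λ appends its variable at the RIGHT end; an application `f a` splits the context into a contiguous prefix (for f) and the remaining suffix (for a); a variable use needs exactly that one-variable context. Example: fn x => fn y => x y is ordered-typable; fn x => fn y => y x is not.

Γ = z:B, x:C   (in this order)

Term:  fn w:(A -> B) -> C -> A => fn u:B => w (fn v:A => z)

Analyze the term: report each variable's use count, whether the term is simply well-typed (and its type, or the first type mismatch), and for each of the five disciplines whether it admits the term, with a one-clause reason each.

usage: z: 1×; x: 0×; w (λ-bound): 1×; u (λ-bound): 0×; v (λ-bound): 0×
use order (left to right): w, z
typing: the term checks, with type ((A -> B) -> C -> A) -> B -> C -> A
ordered: ✗, x, u, v left unused
linear: ✗, x, u, v left unused
affine: ✓, none of z, x, w, u, v used more than once
relevant: ✗, x, u, v left unused
unrestricted: ✓, typability at ((A -> B) -> C -> A) -> B -> C -> A is all that's needed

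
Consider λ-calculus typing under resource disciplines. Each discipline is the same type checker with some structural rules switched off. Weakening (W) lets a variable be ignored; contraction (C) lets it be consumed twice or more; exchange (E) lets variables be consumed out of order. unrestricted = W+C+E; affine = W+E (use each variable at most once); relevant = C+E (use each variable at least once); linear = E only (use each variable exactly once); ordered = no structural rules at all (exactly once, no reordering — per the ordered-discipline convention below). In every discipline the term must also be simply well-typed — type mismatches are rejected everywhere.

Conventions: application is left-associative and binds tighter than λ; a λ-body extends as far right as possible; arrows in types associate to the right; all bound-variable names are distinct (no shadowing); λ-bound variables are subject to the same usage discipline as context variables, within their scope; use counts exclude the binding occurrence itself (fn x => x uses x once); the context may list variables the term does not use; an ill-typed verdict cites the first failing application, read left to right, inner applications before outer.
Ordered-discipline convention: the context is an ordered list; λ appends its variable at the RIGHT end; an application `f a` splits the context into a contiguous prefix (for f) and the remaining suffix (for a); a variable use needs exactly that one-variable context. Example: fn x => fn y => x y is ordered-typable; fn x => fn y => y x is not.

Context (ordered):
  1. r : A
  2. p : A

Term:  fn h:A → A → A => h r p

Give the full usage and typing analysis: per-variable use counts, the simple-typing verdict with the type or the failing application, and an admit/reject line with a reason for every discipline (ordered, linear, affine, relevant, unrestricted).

usage: r=1; p=1; h [bound]=1
order of uses: h, r, p
typing: well-typed — term : (A → A → A) → A
ordered: ✗, no contiguous prefix/suffix split fits h, r, p
linear: ✓, exactly-once usage across r, p, h
affine: ✓, no duplicate uses among r, p, h
relevant: ✓, at least one use each (r, p, h)
unrestricted: ✓, type-checks ((A → A → A) → A) and nothing is barred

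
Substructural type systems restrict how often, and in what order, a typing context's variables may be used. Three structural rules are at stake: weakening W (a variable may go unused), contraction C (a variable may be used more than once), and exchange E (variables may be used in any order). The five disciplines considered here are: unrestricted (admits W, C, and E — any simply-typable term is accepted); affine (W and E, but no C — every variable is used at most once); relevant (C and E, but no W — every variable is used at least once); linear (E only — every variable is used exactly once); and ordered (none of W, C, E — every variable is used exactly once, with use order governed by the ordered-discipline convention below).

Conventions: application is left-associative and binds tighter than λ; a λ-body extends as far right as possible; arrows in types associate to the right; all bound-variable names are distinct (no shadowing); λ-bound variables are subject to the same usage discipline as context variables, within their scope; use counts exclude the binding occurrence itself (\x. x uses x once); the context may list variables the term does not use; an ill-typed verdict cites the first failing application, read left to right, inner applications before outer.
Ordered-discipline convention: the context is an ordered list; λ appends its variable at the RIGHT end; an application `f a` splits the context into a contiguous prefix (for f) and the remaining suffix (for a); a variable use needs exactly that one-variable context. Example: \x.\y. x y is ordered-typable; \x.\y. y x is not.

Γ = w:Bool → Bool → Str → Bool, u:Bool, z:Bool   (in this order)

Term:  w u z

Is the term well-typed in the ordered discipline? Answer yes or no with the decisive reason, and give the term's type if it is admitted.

yes — one use each (w, u, z); ordered split holds; term : Str → Bool
use counts: w: 1×; u: 1×; z: 1×
use order (left to right): w, u, z
typing: well-typed — term : Str → Bool
summary: ordered ✓ · linear ✓ · affine ✓ · relevant ✓ · unrestricted ✓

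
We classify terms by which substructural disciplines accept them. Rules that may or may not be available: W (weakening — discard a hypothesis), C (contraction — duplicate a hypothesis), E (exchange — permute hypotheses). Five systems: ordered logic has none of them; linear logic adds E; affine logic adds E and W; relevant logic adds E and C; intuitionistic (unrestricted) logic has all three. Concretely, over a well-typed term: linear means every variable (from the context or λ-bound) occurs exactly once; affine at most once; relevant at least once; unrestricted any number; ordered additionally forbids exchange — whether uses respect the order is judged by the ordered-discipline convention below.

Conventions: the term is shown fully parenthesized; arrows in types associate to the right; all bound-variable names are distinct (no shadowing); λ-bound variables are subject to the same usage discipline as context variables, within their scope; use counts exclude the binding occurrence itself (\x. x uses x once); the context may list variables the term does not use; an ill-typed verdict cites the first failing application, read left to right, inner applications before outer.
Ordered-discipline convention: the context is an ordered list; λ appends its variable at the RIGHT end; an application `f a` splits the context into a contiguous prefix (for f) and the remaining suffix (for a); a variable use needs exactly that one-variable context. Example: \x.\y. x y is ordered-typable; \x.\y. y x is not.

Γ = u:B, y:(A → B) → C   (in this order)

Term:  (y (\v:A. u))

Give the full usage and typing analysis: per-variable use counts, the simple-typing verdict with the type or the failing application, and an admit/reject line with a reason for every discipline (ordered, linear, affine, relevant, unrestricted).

counts: u: 1×, y: 1×, v (bound): 0×
left-to-right use order: y, u
typing: the term checks, with type C
ordered: ✗, v never used (weakening)
linear: ✗, v never used (weakening)
affine: ✓, no duplicate uses among u, y, v
relevant: ✗, v never used (weakening)
unrestricted: ✓, simply typable at C; W, C, E all held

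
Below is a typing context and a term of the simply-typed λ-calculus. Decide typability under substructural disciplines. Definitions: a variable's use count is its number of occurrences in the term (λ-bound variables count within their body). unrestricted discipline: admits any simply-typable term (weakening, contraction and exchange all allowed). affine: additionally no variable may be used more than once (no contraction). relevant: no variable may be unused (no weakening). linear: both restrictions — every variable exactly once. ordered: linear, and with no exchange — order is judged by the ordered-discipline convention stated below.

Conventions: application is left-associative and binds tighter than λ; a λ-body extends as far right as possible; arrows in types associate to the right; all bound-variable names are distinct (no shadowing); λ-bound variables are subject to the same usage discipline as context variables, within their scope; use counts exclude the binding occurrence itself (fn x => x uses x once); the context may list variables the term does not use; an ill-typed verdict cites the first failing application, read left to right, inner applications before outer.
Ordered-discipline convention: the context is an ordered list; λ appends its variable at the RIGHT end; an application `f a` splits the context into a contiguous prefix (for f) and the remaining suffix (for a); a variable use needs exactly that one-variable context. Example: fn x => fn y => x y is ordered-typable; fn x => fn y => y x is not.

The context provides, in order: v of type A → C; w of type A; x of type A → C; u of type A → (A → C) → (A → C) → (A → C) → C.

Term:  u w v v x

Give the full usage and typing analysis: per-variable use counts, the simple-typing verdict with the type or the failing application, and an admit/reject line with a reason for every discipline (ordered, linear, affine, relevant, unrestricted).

counts: v=2, w=1, x=1, u=1
order of uses: u, w, v, v, x
typing: well-typed — term : C
ordered: ✗, v ×2 used more than once (contraction)
linear: ✗, v ×2 used more than once (contraction)
affine: ✗, v ×2 used more than once (contraction)
relevant: ✓, v, w, x, u: all used, weakening unneeded
unrestricted: ✓, well-typed at C; no restrictions here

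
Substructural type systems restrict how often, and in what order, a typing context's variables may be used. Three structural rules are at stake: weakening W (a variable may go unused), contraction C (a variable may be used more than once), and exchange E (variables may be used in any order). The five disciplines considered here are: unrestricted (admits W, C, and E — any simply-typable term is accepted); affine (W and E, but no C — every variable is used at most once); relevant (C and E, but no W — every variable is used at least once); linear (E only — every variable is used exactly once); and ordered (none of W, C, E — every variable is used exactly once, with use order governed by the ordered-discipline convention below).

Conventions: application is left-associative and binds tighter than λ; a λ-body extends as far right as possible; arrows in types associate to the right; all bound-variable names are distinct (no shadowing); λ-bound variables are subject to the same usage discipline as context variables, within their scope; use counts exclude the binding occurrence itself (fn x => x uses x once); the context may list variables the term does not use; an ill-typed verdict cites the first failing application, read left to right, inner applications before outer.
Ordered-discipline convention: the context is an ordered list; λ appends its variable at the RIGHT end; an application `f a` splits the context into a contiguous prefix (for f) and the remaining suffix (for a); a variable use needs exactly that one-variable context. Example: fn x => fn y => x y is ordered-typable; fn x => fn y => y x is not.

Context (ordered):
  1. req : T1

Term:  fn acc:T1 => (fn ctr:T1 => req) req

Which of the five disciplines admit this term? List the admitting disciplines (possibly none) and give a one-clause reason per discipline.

accepted by: unrestricted
usage: req: 2×; acc (bound): 0×; ctr (bound): 0×
order of uses: req, req
typing: the term checks, with type T1 -> T1
ordered: ✗ — needs contraction — req ×2; needs weakening: acc, ctr unused
linear: ✗ — needs contraction — req ×2; needs weakening: acc, ctr unused
affine: ✗ — needs contraction — req ×2
relevant: ✗ — needs weakening: acc, ctr unused
unrestricted: ✓ — type-checks (T1 -> T1) and nothing is barred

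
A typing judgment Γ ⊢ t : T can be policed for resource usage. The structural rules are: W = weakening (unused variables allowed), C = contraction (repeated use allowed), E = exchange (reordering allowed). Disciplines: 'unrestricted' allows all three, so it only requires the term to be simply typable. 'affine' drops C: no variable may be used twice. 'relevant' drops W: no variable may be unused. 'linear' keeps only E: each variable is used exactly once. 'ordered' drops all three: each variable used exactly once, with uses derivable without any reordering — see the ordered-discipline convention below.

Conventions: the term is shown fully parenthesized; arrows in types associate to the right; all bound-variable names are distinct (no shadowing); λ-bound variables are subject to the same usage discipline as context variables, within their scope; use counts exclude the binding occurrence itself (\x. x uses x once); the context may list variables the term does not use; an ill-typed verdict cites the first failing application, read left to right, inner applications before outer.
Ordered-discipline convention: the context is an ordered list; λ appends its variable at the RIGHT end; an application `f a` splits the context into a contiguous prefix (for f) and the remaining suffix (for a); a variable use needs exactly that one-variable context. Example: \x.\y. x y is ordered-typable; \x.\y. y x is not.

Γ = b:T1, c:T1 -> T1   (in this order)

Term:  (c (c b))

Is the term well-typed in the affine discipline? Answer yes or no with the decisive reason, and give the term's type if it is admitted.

no — needs contraction — c ×2
variable uses: b=1; c=2
left-to-right use order: c, c, b
typing: well-typed at T1
across the five disciplines: ordered ✗ | linear ✗ | affine ✗ | relevant ✓ | unrestricted ✓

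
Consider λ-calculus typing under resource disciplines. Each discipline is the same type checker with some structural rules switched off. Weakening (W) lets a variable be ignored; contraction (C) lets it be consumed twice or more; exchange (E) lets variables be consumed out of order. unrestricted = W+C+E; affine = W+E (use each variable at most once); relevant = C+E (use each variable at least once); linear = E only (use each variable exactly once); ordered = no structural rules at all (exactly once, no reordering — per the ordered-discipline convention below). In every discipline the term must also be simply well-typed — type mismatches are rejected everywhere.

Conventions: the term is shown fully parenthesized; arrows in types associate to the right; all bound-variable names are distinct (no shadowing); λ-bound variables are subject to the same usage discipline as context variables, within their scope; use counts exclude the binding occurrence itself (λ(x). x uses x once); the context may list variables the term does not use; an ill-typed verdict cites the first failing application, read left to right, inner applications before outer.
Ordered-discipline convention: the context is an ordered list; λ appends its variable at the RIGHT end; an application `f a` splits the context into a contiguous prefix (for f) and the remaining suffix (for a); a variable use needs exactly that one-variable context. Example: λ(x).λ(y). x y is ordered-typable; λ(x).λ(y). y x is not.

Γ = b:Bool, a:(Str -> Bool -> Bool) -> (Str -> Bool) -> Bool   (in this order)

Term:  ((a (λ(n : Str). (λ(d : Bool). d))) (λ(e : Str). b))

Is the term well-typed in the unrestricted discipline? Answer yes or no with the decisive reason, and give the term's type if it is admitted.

yes — simply typable at Bool; W, C, E all held; term : Bool
counts: b: 1, a: 1, n (λ-bound): 0, d (λ-bound): 1, e (λ-bound): 0
left-to-right use order: a, d, b
typing: ✓ — Bool
per-discipline verdicts: ordered ✗ · linear ✗ · affine ✓ · relevant ✗ · unrestricted ✓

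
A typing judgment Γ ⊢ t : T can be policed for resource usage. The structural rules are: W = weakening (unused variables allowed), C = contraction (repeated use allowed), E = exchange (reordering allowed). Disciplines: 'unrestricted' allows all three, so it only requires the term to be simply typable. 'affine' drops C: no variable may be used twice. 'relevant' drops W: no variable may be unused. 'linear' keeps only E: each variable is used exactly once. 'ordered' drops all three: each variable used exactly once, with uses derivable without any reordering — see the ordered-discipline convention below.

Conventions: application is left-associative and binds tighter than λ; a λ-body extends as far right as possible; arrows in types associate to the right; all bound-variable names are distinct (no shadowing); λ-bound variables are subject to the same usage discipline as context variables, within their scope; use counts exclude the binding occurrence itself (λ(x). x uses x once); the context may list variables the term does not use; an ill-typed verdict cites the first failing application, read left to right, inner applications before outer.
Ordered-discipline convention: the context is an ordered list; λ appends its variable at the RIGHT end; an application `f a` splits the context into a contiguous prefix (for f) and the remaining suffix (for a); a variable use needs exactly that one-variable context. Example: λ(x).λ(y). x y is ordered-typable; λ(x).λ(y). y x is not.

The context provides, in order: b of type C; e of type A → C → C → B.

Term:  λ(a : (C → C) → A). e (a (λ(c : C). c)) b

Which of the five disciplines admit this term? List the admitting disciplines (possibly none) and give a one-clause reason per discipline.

admitting disciplines: linear, affine, relevant, unrestricted
usage: b: 1×; e: 1×; a [bound]: 1×; c [bound]: 1×
uses in reading order: e, a, c, b
typing: ✓ — ((C → C) → A) → C → B
ordered: ✗ — no contiguous prefix/suffix split fits e, a, c, b
linear: ✓ — single use per variable (b, e, a, c)
affine: ✓ — b, e, a, c: no repeats, contraction unneeded
relevant: ✓ — at least one use each (b, e, a, c)
unrestricted: ✓ — well-typed at ((C → C) → A) → C → B; no restrictions here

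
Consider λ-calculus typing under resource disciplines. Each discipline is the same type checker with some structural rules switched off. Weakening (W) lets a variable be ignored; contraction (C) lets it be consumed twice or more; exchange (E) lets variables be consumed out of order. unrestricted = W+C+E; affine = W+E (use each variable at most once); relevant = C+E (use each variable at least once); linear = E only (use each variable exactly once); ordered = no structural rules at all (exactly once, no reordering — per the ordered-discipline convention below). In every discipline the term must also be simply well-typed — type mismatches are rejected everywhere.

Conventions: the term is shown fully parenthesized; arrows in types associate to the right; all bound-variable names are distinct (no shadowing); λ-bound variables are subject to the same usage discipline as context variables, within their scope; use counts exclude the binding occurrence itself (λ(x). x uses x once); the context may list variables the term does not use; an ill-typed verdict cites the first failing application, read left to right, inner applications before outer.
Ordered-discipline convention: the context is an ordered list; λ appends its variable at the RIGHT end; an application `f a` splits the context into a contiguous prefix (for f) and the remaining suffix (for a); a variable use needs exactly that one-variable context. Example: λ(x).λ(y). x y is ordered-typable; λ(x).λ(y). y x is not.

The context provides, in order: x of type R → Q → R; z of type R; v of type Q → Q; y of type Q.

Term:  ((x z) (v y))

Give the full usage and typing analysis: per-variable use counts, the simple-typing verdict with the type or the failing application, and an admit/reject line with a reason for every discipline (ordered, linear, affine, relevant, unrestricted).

usage: x=1, z=1, v=1, y=1
use order (left to right): x, z, v, y
typing: ✓ — R
ordered: ✓ — single-use (x, z, v, y), ordered derivation ok
linear: ✓ — exactly-once usage across x, z, v, y
affine: ✓ — none of x, z, v, y used more than once
relevant: ✓ — every one of x, z, v, y appears
unrestricted: ✓ — simply typable at R; W, C, E all held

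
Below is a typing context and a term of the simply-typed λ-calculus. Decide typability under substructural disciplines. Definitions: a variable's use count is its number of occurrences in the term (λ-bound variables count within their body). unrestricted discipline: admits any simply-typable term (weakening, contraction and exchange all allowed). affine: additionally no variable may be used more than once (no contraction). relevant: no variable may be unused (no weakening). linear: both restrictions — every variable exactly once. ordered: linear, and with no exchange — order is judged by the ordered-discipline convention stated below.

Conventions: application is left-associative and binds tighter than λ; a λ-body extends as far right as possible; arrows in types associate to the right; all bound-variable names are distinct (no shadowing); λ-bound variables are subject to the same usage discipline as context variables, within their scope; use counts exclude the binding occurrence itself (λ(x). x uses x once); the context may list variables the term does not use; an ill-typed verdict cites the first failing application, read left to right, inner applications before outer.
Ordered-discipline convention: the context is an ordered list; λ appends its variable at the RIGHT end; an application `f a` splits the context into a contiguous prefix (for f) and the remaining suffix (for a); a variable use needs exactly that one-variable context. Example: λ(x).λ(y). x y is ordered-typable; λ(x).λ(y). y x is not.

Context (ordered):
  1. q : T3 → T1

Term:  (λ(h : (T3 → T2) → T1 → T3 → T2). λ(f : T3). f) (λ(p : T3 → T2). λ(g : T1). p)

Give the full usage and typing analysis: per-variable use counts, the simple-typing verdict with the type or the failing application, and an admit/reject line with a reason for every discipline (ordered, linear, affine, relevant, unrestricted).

variable uses: q ×0; h [bound] ×0; f [bound] ×1; p [bound] ×1; g [bound] ×0
left-to-right use order: f, p
typing: ✓ — T3 → T3
ordered ✗ (unused: q, h, g — weakening required)
linear ✗ (unused: q, h, g — weakening required)
affine ✓ (q, h, f, p, g: no repeats, contraction unneeded)
relevant ✗ (unused: q, h, g — weakening required)
unrestricted ✓ (well-typed at T3 → T3; no restrictions here)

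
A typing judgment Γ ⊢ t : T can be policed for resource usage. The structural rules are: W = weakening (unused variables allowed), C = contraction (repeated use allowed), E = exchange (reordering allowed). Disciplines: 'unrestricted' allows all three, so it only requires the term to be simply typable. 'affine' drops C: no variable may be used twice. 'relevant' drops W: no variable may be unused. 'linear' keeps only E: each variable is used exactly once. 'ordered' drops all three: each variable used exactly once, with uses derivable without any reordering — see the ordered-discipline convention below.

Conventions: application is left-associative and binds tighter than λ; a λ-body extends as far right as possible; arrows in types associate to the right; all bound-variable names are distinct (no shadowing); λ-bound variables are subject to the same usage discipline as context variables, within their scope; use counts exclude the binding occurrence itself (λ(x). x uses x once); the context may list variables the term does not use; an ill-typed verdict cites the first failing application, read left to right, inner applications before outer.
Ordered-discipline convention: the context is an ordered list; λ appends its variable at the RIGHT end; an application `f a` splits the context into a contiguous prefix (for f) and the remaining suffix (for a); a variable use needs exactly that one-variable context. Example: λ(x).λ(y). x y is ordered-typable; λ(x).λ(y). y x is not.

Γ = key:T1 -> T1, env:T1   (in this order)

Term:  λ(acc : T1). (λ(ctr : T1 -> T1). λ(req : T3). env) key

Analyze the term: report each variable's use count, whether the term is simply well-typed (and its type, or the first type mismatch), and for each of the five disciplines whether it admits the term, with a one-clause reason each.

counts: key ×1, env ×1, acc [bound] ×0, ctr [bound] ×0, req [bound] ×0
left-to-right use order: env, key
typing: the term checks, with type T1 -> T3 -> T1
ordered ✗ (acc, ctr, req left unused)
linear ✗ (acc, ctr, req left unused)
affine ✓ (at most one use each (key, env, acc, ctr, req))
relevant ✗ (acc, ctr, req left unused)
unrestricted ✓ (type-checks (T1 -> T3 -> T1) and nothing is barred)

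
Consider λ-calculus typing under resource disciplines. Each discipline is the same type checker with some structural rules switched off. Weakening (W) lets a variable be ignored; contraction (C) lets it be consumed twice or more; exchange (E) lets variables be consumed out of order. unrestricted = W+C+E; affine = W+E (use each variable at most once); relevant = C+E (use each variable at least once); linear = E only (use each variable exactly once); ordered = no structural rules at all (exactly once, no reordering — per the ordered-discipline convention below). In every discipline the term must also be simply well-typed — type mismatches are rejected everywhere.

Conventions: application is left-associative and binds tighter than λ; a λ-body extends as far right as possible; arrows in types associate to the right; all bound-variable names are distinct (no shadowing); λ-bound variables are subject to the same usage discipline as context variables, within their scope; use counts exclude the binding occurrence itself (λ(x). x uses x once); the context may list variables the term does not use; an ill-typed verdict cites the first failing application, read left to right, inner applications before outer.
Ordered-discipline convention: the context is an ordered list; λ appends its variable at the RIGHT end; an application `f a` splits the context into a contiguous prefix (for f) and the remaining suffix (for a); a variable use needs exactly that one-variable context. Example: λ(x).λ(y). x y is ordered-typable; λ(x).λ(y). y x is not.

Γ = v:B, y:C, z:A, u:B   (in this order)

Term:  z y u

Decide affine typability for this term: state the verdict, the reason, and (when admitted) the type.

no — the type mismatch rejects it
variable uses: v: 0×; y: 1×; z: 1×; u: 1×
uses in reading order: z, y, u
typing: ill-typed: non-arrow in function slot: A
per-discipline verdicts: ordered ✗ · linear ✗ · affine ✗ · relevant ✗ · unrestricted ✗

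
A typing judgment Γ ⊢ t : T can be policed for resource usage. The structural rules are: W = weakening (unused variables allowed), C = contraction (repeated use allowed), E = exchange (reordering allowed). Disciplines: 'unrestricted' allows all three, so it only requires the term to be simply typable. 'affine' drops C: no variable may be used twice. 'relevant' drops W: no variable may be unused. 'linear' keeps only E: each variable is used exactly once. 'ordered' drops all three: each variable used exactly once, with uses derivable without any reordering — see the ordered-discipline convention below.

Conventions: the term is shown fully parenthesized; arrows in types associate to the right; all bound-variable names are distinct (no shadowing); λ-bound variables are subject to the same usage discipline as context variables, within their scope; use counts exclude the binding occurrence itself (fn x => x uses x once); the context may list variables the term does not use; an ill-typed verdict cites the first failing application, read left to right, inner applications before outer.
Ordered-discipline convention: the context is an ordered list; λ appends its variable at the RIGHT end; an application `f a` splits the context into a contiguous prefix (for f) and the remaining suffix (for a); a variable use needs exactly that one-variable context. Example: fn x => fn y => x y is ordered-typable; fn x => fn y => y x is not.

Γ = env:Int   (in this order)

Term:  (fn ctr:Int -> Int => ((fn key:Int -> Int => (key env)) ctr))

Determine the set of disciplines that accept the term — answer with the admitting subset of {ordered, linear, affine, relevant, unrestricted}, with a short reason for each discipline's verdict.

admitted by: linear, affine, relevant, unrestricted
usage: env ×1, ctr (bound) ×1, key (bound) ×1
left-to-right use order: key, env, ctr
typing: the term checks, with type (Int -> Int) -> Int
ordered: ✗ — needs exchange: uses follow key, env, ctr
linear: ✓ — each of env, ctr, key used exactly once
affine: ✓ — at most one use each (env, ctr, key)
relevant: ✓ — env, ctr, key: all used, weakening unneeded
unrestricted: ✓ — typability at (Int -> Int) -> Int is all that's needed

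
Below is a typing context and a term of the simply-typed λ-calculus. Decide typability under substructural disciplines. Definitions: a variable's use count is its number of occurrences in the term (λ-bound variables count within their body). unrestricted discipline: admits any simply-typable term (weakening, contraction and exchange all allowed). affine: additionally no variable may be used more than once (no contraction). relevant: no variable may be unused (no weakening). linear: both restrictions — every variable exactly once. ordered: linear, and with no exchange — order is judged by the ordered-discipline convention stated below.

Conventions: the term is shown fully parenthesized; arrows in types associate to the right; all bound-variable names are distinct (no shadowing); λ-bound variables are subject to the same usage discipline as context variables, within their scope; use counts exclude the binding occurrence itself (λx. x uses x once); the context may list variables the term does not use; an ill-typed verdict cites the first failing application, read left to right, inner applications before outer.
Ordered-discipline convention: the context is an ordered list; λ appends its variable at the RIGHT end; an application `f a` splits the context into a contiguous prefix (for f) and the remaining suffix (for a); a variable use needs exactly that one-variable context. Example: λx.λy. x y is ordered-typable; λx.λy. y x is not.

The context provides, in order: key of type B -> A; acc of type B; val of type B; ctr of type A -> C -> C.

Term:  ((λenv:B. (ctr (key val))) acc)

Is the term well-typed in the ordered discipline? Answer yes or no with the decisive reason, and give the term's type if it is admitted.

no — env never used (weakening)
use counts: key: 1×, acc: 1×, val: 1×, ctr: 1×, env (λ-bound): 0×
left-to-right use order: ctr, key, val, acc
typing: the term checks, with type C -> C
summary: ordered ✗ · linear ✗ · affine ✓ · relevant ✗ · unrestricted ✓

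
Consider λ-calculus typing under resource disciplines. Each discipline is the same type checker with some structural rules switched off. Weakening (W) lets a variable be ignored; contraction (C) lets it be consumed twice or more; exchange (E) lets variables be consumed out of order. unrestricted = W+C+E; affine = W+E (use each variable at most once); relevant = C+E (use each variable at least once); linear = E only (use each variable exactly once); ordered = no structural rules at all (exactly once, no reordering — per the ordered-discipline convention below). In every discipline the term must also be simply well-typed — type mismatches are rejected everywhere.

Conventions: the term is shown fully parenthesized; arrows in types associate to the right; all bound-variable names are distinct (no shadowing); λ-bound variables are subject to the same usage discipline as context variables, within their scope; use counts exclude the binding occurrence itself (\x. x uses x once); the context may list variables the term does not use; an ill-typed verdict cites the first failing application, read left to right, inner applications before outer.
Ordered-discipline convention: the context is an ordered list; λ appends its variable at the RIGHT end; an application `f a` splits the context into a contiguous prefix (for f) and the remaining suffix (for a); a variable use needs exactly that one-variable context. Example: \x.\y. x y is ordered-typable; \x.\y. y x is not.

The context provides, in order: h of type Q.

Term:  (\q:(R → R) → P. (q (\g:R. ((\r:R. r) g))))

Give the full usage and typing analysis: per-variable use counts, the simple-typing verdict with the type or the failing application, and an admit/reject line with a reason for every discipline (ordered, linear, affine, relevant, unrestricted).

counts: h ×0, q (bound) ×1, g (bound) ×1, r (bound) ×1
order of uses: q, r, g
typing: the term checks, with type ((R → R) → P) → P
ordered: ✗ — h never used (weakening)
linear: ✗ — h never used (weakening)
affine: ✓ — h, q, g, r: no repeats, contraction unneeded
relevant: ✗ — h never used (weakening)
unrestricted: ✓ — simply typable at ((R → R) → P) → P; W, C, E all held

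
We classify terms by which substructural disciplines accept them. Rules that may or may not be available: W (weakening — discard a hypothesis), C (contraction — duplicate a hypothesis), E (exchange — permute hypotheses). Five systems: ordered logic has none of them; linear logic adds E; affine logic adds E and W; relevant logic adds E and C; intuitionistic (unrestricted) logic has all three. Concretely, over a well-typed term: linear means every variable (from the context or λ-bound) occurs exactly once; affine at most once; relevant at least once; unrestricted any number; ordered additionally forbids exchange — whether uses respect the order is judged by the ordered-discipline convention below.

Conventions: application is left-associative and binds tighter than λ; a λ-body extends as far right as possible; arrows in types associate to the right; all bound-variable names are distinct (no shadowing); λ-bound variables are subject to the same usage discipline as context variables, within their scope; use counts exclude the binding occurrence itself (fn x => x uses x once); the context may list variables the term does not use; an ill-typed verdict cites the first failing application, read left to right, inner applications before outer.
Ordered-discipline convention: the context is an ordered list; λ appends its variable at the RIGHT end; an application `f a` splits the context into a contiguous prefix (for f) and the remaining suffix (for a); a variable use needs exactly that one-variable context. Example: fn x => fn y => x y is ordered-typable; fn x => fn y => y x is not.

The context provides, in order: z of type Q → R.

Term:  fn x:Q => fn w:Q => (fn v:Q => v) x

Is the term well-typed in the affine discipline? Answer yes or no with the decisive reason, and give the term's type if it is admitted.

yes — none of z, x, w, v used more than once; term : Q → Q → Q
usage: z: 0×, x (bound): 1×, w (bound): 0×, v (bound): 1×
left-to-right use order: v, x
typing: well-typed — term : Q → Q → Q
all disciplines: ordered ✗ · linear ✗ · affine ✓ · relevant ✗ · unrestricted ✓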